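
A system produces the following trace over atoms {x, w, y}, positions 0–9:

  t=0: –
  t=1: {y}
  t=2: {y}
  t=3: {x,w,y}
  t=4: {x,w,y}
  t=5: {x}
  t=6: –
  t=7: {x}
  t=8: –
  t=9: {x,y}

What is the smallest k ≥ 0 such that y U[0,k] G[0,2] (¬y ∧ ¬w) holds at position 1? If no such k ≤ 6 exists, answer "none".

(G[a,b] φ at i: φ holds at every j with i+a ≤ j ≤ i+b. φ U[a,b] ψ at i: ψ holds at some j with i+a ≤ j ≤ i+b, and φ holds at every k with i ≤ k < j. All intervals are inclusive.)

Need earliest j ≥ 1 with G[0,2] (¬y ∧ ¬w), and y at every k in [1,j-1].
  j=1: rhs fails.
  j=2: rhs fails.
  j=3: rhs fails.
  j=4: rhs fails.
  j=5: rhs holds; lhs holds on [1,4]. k = 4.

4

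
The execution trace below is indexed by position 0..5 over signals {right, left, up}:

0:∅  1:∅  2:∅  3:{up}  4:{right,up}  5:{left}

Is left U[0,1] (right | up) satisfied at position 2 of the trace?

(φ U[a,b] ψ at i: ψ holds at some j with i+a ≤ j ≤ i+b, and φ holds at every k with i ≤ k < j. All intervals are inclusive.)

Does not hold

Need some j in [2,3] with (right | up), and left at every k in [2,j-1].
  j=2: (right | up) false.
  j=3: (right | up) holds, but left fails at k=2 → not this j.
No j in the window works → until fails.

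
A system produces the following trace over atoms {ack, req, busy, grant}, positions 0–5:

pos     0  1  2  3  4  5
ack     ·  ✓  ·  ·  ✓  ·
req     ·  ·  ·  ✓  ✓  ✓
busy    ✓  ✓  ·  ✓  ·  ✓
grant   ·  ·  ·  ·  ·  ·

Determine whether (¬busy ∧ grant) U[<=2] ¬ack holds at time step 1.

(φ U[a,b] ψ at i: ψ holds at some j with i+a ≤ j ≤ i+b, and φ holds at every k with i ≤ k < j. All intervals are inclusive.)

Need some j in [1,3] with ¬ack, and (¬busy ∧ grant) at every k in [1,j-1].
  j=1: ¬ack false.
  j=2: ¬ack holds, but (¬busy ∧ grant) fails at k=1 → not this j.
  j=3: ¬ack holds, but (¬busy ∧ grant) fails at k=1 → not this j.
No j in the window works → until fails.

False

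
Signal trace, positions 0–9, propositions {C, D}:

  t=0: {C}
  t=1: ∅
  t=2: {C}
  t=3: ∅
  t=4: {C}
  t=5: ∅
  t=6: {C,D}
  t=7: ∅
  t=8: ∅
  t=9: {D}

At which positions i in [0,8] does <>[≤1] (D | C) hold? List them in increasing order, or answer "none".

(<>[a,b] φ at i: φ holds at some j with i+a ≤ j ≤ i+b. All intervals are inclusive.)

0, 1, 2, 3, 4, 5, 6, 8

Evaluate at each i in [0,8]:
  i=0: ✓ (witness j=0)
  i=1: ✓ (witness j=2)
  i=2: ✓ (witness j=2)
  i=3: ✓ (witness j=4)
  i=4: ✓ (witness j=4)
  i=5: ✓ (witness j=6)
  i=6: ✓ (witness j=6)
  i=7: ✗ (none in [7,8])
  i=8: ✓ (witness j=9)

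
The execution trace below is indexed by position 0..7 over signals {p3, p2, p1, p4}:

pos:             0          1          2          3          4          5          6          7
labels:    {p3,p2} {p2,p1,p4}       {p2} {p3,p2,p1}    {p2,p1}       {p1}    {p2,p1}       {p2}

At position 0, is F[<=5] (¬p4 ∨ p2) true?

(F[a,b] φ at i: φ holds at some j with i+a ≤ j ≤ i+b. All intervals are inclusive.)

True

Check (¬p4 ∨ p2) at each j in [0,5]:
  j=0: true
  j=1: true
  j=2: true
  j=3: true
  j=4: true
  j=5: true
Found at j=0 → formula holds.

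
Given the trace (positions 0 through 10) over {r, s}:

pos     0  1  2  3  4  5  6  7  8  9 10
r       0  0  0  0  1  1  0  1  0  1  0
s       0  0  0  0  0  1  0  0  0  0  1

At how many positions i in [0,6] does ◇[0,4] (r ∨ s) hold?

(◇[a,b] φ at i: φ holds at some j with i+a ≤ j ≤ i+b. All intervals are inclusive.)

7

Evaluate at each i in [0,6]:
  i=0: ✓ (witness j=4)
  i=1: ✓ (witness j=4)
  i=2: ✓ (witness j=4)
  i=3: ✓ (witness j=4)
  i=4: ✓ (witness j=4)
  i=5: ✓ (witness j=5)
  i=6: ✓ (witness j=7)
Positions where it holds: {0, 1, 2, 3, 4, 5, 6} → 7.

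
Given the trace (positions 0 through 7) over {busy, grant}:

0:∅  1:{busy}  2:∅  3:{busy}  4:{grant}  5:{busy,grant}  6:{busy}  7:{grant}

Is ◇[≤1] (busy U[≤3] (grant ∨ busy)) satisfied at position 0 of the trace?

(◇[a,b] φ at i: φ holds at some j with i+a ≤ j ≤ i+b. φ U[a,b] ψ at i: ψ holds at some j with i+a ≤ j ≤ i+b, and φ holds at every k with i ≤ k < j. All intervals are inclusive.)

True

Check (busy U[≤3] (grant ∨ busy)) at each j in [0,1]:
  j=0: fails
  j=1: holds
Found at j=1 → formula holds.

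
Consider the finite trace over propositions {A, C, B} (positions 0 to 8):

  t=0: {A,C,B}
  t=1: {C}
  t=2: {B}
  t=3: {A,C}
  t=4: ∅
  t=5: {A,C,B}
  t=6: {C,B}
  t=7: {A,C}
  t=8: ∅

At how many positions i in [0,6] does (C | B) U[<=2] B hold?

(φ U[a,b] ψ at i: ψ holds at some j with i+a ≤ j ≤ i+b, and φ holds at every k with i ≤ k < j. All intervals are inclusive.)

5

Evaluate at each i in [0,6]:
  i=0: ✓ (rhs at j=0)
  i=1: ✓ (rhs at j=2; lhs holds on [1,1])
  i=2: ✓ (rhs at j=2)
  i=3: ✗ (lhs fails at k=4 before rhs at j=5)
  i=4: ✗ (lhs fails at k=4 before rhs at j=5)
  i=5: ✓ (rhs at j=5)
  i=6: ✓ (rhs at j=6)
Positions where it holds: {0, 1, 2, 5, 6} → 5.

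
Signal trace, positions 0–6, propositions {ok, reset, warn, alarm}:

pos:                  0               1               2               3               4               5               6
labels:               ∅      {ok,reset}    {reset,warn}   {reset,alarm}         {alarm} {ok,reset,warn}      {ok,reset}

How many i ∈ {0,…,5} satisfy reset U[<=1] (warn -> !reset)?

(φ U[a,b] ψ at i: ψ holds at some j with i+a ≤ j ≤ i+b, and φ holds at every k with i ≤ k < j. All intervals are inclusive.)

Evaluate at each i in [0,5]:
  i=0: ✓ (rhs at j=0)
  i=1: ✓ (rhs at j=1)
  i=2: ✓ (rhs at j=3; lhs holds on [2,2])
  i=3: ✓ (rhs at j=3)
  i=4: ✓ (rhs at j=4)
  i=5: ✓ (rhs at j=6; lhs holds on [5,5])
Positions where it holds: {0, 1, 2, 3, 4, 5} → 6.

6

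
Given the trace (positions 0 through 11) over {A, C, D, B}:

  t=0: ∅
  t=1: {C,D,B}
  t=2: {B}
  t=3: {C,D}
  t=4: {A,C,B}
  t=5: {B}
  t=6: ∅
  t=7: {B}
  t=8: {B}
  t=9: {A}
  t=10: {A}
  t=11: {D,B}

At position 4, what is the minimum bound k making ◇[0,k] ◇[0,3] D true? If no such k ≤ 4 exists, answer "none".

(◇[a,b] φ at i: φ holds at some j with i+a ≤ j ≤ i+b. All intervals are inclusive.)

4

Scan j = 4,5,… for ◇[0,3] D:
  j=4: fails
  j=5: fails
  j=6: fails
  j=7: fails
  j=8: holds
First hit at j=8, so smallest k = 8-4 = 4.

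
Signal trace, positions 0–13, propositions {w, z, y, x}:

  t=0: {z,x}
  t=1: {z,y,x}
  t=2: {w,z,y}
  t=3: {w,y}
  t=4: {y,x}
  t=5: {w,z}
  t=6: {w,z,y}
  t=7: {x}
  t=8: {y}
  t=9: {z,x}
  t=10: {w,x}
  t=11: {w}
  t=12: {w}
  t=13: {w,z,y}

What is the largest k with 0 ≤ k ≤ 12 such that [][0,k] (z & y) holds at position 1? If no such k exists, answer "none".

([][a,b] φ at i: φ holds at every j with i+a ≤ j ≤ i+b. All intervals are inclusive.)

1

(z & y) must hold from j=1 onward; find where it first fails.
  j=1: holds
  j=2: holds
  j=3: fails
Holds on [1,2], so largest k = 1.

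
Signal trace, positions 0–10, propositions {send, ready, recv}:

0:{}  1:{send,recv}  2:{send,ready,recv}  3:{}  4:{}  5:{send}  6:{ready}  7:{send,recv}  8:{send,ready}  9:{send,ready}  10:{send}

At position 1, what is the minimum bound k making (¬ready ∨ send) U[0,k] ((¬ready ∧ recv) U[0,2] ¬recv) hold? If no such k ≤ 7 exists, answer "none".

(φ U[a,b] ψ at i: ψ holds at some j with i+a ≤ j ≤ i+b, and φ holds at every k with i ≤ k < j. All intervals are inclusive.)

Need earliest j ≥ 1 with ((¬ready ∧ recv) U[0,2] ¬recv), and (¬ready ∨ send) at every k in [1,j-1].
  j=1: rhs fails.
  j=2: rhs fails.
  j=3: rhs holds; lhs holds on [1,2]. k = 2.

2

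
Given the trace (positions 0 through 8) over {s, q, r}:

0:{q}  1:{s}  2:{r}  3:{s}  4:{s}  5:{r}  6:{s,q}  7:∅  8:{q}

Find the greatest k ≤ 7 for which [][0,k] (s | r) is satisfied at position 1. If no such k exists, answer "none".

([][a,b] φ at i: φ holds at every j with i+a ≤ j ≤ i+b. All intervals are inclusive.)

5

(s | r) must hold from j=1 onward; find where it first fails.
  j=1: holds
  j=2: holds
  j=3: holds
  j=4: holds
  j=5: holds
  j=6: holds
  j=7: fails
Holds on [1,6], so largest k = 5.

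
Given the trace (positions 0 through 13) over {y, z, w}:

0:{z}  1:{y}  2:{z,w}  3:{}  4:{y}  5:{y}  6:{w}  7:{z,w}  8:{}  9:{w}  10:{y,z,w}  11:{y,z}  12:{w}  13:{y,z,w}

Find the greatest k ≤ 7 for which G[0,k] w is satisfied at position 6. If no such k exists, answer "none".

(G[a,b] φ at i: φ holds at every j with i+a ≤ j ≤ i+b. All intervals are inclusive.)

w must hold from j=6 onward; find where it first fails.
  j=6: holds
  j=7: holds
  j=8: fails
Holds on [6,7], so largest k = 1.

1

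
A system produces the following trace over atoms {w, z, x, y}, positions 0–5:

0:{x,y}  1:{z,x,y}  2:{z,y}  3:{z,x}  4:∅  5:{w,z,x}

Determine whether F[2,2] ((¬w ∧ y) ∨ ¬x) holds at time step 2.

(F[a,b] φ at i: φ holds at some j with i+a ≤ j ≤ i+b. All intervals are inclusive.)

Check ((¬w ∧ y) ∨ ¬x) at each j in [4,4]:
  j=4: true
Found at j=4 → formula holds.

Yes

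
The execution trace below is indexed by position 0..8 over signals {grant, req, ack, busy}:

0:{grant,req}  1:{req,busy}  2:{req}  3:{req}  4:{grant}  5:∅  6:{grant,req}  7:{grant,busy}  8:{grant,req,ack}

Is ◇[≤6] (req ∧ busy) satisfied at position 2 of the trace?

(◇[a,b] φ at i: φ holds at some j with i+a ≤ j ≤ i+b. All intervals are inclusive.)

Check (req ∧ busy) at each j in [2,8]:
  j=2: false
  j=3: false
  j=4: false
  j=5: false
  j=6: false
  j=7: false
  j=8: false
No position in the window satisfies it → formula fails.

False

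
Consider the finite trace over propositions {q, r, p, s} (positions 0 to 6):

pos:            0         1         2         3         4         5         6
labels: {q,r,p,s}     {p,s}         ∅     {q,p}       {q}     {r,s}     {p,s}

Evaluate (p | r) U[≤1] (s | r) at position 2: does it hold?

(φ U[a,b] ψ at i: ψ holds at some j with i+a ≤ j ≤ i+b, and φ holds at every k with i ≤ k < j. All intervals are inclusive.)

Need some j in [2,3] with (s | r), and (p | r) at every k in [2,j-1].
  j=2: (s | r) false.
  j=3: (s | r) false.
No j in the window works → until fails.

No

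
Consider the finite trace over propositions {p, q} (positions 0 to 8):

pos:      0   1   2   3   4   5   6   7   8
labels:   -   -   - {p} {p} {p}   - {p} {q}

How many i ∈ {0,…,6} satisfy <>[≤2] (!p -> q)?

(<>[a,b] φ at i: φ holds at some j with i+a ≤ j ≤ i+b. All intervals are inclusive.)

Evaluate at each i in [0,6]:
  i=0: ✗ (none in [0,2])
  i=1: ✓ (witness j=3)
  i=2: ✓ (witness j=3)
  i=3: ✓ (witness j=3)
  i=4: ✓ (witness j=4)
  i=5: ✓ (witness j=5)
  i=6: ✓ (witness j=7)
Positions where it holds: {1, 2, 3, 4, 5, 6} → 6.

6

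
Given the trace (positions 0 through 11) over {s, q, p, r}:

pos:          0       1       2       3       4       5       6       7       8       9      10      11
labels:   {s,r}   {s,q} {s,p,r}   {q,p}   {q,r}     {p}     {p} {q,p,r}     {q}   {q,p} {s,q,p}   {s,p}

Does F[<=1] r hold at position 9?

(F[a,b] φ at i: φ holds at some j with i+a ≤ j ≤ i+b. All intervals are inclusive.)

Does not hold

Check r at each j in [9,10]:
  j=9: false
  j=10: false
No position in the window satisfies it → formula fails.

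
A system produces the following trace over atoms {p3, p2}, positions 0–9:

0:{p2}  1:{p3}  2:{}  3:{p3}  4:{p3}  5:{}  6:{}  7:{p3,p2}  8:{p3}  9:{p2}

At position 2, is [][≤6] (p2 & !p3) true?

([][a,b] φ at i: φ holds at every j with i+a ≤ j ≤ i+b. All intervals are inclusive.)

False

Check (p2 & !p3) at every j in [2,8]:
  j=2: false
  j=3: false
  j=4: false
  j=5: false
  j=6: false
  j=7: false
  j=8: false
Fails at j=2 → formula fails.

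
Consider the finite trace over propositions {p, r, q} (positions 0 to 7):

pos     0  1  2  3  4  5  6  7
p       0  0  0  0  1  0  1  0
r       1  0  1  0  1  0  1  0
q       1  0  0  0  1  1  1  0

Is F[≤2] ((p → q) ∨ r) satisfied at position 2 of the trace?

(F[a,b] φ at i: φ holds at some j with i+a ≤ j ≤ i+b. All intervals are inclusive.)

True

Check ((p → q) ∨ r) at each j in [2,4]:
  j=2: true
  j=3: true
  j=4: true
Found at j=2 → formula holds.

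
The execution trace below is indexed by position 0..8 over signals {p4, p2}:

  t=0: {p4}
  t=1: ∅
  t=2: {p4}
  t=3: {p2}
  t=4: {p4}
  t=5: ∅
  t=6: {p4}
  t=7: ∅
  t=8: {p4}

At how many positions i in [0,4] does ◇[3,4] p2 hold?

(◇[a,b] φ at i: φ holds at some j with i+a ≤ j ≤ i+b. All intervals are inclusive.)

Evaluate at each i in [0,4]:
  i=0: ✓ (witness j=3)
  i=1: ✗ (none in [4,5])
  i=2: ✗ (none in [5,6])
  i=3: ✗ (none in [6,7])
  i=4: ✗ (none in [7,8])
Positions where it holds: {0} → 1.

1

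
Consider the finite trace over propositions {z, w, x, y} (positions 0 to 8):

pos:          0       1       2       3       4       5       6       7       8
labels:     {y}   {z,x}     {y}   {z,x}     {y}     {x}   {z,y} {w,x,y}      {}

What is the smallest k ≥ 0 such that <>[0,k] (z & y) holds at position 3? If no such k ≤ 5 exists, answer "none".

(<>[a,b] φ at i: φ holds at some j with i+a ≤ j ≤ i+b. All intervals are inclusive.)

3

Scan j = 3,4,… for (z & y):
  j=3: fails
  j=4: fails
  j=5: fails
  j=6: holds
First hit at j=6, so smallest k = 6-3 = 3.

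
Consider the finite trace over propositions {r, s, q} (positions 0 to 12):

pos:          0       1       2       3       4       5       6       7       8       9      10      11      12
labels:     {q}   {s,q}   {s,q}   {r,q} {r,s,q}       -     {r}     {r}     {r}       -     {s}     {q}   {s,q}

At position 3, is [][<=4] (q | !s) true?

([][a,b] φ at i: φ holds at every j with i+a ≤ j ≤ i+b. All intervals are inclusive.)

Yes

Check (q | !s) at every j in [3,7]:
  j=3: true
  j=4: true
  j=5: true
  j=6: true
  j=7: true
All positions satisfy it → formula holds.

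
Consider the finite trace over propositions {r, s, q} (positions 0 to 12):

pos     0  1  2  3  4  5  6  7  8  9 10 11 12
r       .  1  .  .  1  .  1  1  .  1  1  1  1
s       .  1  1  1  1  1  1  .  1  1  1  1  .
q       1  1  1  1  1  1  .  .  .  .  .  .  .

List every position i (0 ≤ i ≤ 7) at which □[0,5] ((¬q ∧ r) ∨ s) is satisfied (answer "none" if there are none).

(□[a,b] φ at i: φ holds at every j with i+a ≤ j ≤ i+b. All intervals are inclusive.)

Evaluate at each i in [0,7]:
  i=0: ✗ (fails at j=0)
  i=1: ✓ (all of [1,6])
  i=2: ✓ (all of [2,7])
  i=3: ✓ (all of [3,8])
  i=4: ✓ (all of [4,9])
  i=5: ✓ (all of [5,10])
  i=6: ✓ (all of [6,11])
  i=7: ✓ (all of [7,12])

1, 2, 3, 4, 5, 6, 7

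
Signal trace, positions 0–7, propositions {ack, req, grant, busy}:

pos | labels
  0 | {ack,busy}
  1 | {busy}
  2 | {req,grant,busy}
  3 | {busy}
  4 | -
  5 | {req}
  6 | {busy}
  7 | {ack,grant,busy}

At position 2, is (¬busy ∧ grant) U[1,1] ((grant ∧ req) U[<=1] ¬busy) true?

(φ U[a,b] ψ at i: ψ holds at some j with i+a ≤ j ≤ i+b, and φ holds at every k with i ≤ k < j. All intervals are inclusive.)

False

Need some j in [3,3] with ((grant ∧ req) U[<=1] ¬busy), and (¬busy ∧ grant) at every k in [2,j-1].
  j=3: ((grant ∧ req) U[<=1] ¬busy) — fails.
No j in the window works → until fails.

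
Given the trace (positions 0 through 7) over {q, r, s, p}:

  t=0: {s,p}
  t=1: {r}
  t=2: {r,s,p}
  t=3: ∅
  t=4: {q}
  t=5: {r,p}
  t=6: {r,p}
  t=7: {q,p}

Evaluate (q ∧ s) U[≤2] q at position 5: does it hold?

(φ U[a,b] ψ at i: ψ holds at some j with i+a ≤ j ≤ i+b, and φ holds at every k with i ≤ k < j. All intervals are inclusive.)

Need some j in [5,7] with q, and (q ∧ s) at every k in [5,j-1].
  j=5: q false.
  j=6: q false.
  j=7: q holds, but (q ∧ s) fails at k=5 → not this j.
No j in the window works → until fails.

Does not hold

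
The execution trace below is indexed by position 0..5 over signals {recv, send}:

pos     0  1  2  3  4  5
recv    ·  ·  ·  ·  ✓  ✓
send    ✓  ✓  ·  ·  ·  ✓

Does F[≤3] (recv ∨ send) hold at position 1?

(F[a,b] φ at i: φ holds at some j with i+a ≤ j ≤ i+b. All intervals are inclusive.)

Holds

Check (recv ∨ send) at each j in [1,4]:
  j=1: true
  j=2: false
  j=3: false
  j=4: true
Found at j=1 → formula holds.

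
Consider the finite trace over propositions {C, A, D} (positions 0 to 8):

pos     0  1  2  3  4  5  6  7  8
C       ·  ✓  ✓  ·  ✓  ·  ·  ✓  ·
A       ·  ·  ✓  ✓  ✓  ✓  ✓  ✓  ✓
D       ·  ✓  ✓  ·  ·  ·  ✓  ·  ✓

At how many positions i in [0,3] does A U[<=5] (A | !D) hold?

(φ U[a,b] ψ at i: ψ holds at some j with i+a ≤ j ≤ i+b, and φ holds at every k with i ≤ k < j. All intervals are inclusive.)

3

Evaluate at each i in [0,3]:
  i=0: ✓ (rhs at j=0)
  i=1: ✗ (lhs fails at k=1 before rhs at j=2)
  i=2: ✓ (rhs at j=2)
  i=3: ✓ (rhs at j=3)
Positions where it holds: {0, 2, 3} → 3.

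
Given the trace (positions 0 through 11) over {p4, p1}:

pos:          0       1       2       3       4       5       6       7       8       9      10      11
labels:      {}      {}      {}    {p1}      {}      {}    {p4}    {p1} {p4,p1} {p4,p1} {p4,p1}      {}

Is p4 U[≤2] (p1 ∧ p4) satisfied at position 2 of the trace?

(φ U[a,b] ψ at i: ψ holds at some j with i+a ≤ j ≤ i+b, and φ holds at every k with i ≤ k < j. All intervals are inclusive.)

Need some j in [2,4] with (p1 ∧ p4), and p4 at every k in [2,j-1].
  j=2: (p1 ∧ p4) false.
  j=3: (p1 ∧ p4) false.
  j=4: (p1 ∧ p4) false.
No j in the window works → until fails.

Does not hold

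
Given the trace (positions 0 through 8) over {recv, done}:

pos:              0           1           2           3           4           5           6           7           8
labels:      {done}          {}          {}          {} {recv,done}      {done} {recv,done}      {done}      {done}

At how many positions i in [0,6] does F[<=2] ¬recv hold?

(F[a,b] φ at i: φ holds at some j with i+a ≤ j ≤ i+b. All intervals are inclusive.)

7

Evaluate at each i in [0,6]:
  i=0: ✓ (witness j=0)
  i=1: ✓ (witness j=1)
  i=2: ✓ (witness j=2)
  i=3: ✓ (witness j=3)
  i=4: ✓ (witness j=5)
  i=5: ✓ (witness j=5)
  i=6: ✓ (witness j=7)
Positions where it holds: {0, 1, 2, 3, 4, 5, 6} → 7.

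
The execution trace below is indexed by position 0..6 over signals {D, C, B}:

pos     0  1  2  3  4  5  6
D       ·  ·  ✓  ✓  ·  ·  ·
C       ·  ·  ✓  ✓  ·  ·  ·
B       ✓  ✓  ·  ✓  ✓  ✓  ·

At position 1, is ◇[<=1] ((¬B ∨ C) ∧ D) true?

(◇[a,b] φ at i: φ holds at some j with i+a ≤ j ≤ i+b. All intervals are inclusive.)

Yes

Check ((¬B ∨ C) ∧ D) at each j in [1,2]:
  j=1: false
  j=2: true
Found at j=2 → formula holds.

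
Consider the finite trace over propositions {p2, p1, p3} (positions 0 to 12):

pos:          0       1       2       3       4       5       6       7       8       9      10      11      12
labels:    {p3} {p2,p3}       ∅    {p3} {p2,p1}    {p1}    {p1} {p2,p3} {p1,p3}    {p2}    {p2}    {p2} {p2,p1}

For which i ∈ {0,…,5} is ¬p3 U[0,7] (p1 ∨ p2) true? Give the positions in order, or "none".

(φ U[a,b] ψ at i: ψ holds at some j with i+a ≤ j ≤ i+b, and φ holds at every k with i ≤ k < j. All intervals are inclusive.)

Evaluate at each i in [0,5]:
  i=0: ✗ (lhs fails at k=0 before rhs at j=1)
  i=1: ✓ (rhs at j=1)
  i=2: ✗ (lhs fails at k=3 before rhs at j=4)
  i=3: ✗ (lhs fails at k=3 before rhs at j=4)
  i=4: ✓ (rhs at j=4)
  i=5: ✓ (rhs at j=5)

1, 4, 5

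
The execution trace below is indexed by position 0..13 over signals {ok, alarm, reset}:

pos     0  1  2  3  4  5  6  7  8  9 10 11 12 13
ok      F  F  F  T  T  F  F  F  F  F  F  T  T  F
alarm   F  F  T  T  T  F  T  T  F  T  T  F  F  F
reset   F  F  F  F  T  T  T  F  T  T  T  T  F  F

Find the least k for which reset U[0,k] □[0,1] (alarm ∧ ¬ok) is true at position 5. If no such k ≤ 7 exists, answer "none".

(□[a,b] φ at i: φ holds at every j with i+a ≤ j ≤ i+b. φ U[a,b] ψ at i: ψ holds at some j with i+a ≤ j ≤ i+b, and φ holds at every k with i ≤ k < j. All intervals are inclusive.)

Need earliest j ≥ 5 with □[0,1] (alarm ∧ ¬ok), and reset at every k in [5,j-1].
  j=5: rhs fails.
  j=6: rhs holds; lhs holds on [5,5]. k = 1.

1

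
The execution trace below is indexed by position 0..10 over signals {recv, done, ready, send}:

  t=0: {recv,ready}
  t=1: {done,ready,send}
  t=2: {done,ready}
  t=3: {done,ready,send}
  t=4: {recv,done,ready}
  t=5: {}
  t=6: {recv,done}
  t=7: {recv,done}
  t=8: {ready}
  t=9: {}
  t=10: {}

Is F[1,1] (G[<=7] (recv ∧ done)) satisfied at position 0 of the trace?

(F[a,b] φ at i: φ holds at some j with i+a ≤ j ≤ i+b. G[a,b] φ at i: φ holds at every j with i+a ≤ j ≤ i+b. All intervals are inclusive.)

Check G[<=7] (recv ∧ done) at each j in [1,1]:
  j=1: fails at 1
No position in the window satisfies it → formula fails.

No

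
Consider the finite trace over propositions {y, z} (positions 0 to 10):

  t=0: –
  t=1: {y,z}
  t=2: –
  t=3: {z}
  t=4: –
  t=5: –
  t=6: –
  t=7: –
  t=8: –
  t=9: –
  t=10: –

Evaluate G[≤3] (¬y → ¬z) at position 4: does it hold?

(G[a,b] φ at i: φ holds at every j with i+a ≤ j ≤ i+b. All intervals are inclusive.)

True

Check (¬y → ¬z) at every j in [4,7]:
  j=4: antecedent true; consequent true → ✓
  j=5: antecedent true; consequent true → ✓
  j=6: antecedent true; consequent true → ✓
  j=7: antecedent true; consequent true → ✓
All positions satisfy it → formula holds.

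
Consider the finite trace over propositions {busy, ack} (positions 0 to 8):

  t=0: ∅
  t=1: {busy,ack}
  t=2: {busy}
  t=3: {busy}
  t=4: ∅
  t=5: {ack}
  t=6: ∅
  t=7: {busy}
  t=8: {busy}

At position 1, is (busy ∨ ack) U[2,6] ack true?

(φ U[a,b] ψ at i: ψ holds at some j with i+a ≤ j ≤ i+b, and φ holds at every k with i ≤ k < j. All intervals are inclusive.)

No

Need some j in [3,7] with ack, and (busy ∨ ack) at every k in [1,j-1].
  j=3: ack false.
  j=4: ack false.
  j=5: ack holds, but (busy ∨ ack) fails at k=4 → not this j.
  j=6: ack false.
  j=7: ack false.
No j in the window works → until fails.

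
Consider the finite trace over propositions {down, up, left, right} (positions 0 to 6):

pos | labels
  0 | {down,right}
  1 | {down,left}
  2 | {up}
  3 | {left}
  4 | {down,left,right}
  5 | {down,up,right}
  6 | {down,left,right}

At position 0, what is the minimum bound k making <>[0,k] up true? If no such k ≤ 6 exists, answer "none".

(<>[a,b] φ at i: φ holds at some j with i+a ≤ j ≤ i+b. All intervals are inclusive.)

Scan j = 0,1,… for up:
  j=0: fails
  j=1: fails
  j=2: holds
First hit at j=2, so smallest k = 2-0 = 2.

2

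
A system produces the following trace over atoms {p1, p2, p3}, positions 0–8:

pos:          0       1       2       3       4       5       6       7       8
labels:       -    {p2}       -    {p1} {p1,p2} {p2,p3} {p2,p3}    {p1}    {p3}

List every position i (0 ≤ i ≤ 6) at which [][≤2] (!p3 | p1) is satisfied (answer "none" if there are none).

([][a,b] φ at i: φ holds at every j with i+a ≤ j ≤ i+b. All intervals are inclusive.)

0, 1, 2

Evaluate at each i in [0,6]:
  i=0: ✓ (all of [0,2])
  i=1: ✓ (all of [1,3])
  i=2: ✓ (all of [2,4])
  i=3: ✗ (fails at j=5)
  i=4: ✗ (fails at j=5)
  i=5: ✗ (fails at j=5)
  i=6: ✗ (fails at j=6)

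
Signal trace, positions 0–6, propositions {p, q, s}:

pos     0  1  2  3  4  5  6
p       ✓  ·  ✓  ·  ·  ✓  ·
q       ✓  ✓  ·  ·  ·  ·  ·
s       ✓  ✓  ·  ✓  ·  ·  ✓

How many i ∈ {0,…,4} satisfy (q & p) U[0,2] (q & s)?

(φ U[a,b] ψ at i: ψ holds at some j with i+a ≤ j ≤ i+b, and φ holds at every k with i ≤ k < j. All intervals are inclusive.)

2

Evaluate at each i in [0,4]:
  i=0: ✓ (rhs at j=0)
  i=1: ✓ (rhs at j=1)
  i=2: ✗ (no rhs in [2,4])
  i=3: ✗ (no rhs in [3,5])
  i=4: ✗ (no rhs in [4,6])
Positions where it holds: {0, 1} → 2.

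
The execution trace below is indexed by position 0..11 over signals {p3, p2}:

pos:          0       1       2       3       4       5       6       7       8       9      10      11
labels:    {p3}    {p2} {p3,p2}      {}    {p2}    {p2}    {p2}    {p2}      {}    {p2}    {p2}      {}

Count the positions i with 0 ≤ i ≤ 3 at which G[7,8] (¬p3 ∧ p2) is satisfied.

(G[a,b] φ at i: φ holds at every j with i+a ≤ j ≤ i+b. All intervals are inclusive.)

Evaluate at each i in [0,3]:
  i=0: ✗ (fails at j=8)
  i=1: ✗ (fails at j=8)
  i=2: ✓ (all of [9,10])
  i=3: ✗ (fails at j=11)
Positions where it holds: {2} → 1.

1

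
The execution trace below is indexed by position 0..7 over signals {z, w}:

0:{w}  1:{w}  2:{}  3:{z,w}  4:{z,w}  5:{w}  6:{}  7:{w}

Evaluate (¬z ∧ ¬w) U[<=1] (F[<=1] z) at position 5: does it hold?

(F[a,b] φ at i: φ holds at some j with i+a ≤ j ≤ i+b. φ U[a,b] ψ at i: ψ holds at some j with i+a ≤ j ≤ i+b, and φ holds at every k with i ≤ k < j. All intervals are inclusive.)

Need some j in [5,6] with F[<=1] z, and (¬z ∧ ¬w) at every k in [5,j-1].
  j=5: F[<=1] z — fails (none in [5,6]).
  j=6: F[<=1] z — fails (none in [6,7]).
No j in the window works → until fails.

No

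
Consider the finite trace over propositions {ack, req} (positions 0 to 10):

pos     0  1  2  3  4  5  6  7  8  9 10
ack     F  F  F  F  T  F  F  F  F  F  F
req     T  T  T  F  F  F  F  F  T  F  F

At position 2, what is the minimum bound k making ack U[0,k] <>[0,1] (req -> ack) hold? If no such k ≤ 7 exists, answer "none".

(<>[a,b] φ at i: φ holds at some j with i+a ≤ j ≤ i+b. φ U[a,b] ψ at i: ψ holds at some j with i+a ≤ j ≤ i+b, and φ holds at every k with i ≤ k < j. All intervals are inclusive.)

0

Need earliest j ≥ 2 with <>[0,1] (req -> ack), and ack at every k in [2,j-1].
  j=2: rhs holds (empty prefix). k = 0.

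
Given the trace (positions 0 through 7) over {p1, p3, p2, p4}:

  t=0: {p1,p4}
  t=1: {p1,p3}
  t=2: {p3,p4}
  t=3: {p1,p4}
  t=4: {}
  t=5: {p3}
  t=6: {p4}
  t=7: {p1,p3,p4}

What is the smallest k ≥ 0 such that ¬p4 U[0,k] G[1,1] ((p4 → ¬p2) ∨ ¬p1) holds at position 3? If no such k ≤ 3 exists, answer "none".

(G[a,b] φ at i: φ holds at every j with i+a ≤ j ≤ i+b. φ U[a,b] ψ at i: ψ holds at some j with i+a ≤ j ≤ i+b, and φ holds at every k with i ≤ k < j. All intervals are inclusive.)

Need earliest j ≥ 3 with G[1,1] ((p4 → ¬p2) ∨ ¬p1), and ¬p4 at every k in [3,j-1].
  j=3: rhs holds (empty prefix). k = 0.

0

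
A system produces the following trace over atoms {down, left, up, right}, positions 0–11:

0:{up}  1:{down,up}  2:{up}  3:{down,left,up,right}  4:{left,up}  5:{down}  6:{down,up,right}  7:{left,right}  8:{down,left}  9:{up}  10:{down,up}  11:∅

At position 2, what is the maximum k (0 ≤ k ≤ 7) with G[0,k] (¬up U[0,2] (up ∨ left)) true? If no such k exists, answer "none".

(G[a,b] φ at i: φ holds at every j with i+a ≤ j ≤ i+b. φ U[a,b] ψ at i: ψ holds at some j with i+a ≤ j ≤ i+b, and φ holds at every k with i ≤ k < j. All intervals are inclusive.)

(¬up U[0,2] (up ∨ left)) must hold from j=2 onward; find where it first fails.
  j=2: holds
  j=3: holds
  j=4: holds
  j=5: holds
  j=6: holds
  j=7: holds
  j=8: holds
  j=9: holds
Holds through j=9; largest k = 7.

7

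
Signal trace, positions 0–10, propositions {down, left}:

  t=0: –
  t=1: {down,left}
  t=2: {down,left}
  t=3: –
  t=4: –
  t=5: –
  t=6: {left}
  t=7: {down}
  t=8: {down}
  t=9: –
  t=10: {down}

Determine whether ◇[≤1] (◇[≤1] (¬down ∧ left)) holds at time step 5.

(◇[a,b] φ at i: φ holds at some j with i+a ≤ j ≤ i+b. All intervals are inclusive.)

True

Check ◇[≤1] (¬down ∧ left) at each j in [5,6]:
  j=5: holds (witness at 6)
  j=6: holds (witness at 6)
Found at j=5 → formula holds.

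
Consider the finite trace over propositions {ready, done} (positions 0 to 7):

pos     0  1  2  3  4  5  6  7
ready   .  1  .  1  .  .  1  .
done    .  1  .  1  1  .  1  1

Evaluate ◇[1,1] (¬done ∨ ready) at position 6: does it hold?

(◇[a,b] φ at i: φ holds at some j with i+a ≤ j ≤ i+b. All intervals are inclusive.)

No

Check (¬done ∨ ready) at each j in [7,7]:
  j=7: false
No position in the window satisfies it → formula fails.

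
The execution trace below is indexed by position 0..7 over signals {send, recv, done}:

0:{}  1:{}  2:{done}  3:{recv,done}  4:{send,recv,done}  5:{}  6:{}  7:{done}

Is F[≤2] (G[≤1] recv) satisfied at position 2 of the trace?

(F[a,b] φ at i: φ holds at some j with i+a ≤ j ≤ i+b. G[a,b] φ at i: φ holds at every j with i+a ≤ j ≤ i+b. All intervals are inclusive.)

Check G[≤1] recv at each j in [2,4]:
  j=2: fails at 2
  j=3: holds on [3,4]
  j=4: fails at 5
Found at j=3 → formula holds.

True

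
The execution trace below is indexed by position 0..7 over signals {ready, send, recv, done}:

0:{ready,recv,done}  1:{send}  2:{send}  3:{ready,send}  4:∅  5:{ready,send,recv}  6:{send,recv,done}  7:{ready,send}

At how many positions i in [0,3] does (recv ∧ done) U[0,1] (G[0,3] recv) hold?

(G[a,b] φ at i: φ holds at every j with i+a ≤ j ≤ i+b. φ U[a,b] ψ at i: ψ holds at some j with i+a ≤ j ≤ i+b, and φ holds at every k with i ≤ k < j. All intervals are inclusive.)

Evaluate at each i in [0,3]:
  i=0: ✗ (no rhs in [0,1])
  i=1: ✗ (no rhs in [1,2])
  i=2: ✗ (no rhs in [2,3])
  i=3: ✗ (no rhs in [3,4])
Positions where it holds: {} → 0.

0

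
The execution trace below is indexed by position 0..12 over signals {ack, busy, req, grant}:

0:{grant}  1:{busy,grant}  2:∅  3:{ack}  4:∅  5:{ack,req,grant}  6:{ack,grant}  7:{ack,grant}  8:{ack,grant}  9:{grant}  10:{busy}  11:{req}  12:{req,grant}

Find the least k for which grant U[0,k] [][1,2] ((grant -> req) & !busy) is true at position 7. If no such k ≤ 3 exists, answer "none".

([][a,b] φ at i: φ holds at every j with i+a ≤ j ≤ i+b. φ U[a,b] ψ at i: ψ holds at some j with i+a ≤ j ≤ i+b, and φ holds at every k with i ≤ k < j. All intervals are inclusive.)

3

Need earliest j ≥ 7 with [][1,2] ((grant -> req) & !busy), and grant at every k in [7,j-1].
  j=7: rhs fails.
  j=8: rhs fails.
  j=9: rhs fails.
  j=10: rhs holds; lhs holds on [7,9]. k = 3.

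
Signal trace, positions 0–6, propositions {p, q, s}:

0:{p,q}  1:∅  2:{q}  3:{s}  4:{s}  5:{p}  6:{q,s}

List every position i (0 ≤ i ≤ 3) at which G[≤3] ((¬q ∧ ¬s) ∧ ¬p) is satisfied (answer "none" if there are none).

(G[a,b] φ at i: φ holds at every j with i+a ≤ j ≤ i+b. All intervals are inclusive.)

Evaluate at each i in [0,3]:
  i=0: ✗ (fails at j=0)
  i=1: ✗ (fails at j=2)
  i=2: ✗ (fails at j=2)
  i=3: ✗ (fails at j=3)

none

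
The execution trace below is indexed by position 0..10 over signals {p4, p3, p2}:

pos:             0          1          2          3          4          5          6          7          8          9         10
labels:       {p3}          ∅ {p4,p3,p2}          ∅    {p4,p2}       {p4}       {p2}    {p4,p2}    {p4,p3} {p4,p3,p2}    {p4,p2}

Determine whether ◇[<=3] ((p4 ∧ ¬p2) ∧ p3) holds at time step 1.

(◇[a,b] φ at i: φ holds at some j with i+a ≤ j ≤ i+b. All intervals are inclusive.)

Check ((p4 ∧ ¬p2) ∧ p3) at each j in [1,4]:
  j=1: false
  j=2: false
  j=3: false
  j=4: false
No position in the window satisfies it → formula fails.

False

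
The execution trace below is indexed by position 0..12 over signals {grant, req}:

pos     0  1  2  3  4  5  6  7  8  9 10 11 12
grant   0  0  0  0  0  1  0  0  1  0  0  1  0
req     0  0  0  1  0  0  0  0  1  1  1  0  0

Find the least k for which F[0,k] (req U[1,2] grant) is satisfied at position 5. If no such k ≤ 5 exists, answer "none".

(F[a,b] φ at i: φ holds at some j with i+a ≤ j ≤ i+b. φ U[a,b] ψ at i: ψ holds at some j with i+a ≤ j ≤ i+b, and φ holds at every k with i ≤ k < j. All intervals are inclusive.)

4

Scan j = 5,6,… for (req U[1,2] grant):
  j=5: fails
  j=6: fails
  j=7: fails
  j=8: fails
  j=9: holds
First hit at j=9, so smallest k = 9-5 = 4.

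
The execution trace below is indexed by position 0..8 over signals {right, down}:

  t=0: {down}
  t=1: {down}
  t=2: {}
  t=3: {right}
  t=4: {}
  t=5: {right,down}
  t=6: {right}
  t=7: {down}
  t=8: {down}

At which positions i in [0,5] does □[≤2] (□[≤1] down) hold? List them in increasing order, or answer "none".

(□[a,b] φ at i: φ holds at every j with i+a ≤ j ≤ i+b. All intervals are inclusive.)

Evaluate at each i in [0,5]:
  i=0: ✗ (fails at j=1)
  i=1: ✗ (fails at j=1)
  i=2: ✗ (fails at j=2)
  i=3: ✗ (fails at j=3)
  i=4: ✗ (fails at j=4)
  i=5: ✗ (fails at j=5)

none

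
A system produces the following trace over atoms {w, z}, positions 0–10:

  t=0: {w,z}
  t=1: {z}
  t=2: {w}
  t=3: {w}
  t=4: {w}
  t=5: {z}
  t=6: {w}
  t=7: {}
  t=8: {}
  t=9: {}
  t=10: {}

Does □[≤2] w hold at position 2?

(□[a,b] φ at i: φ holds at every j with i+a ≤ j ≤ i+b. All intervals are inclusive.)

Yes

Check w at every j in [2,4]:
  j=2: true
  j=3: true
  j=4: true
All positions satisfy it → formula holds.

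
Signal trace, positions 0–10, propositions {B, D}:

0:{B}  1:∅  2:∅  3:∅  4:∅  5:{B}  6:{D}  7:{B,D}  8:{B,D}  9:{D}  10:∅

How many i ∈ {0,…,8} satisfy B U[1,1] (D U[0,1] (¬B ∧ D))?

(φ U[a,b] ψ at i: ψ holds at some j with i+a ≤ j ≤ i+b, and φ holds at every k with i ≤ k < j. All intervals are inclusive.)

Evaluate at each i in [0,8]:
  i=0: ✗ (no rhs in [1,1])
  i=1: ✗ (no rhs in [2,2])
  i=2: ✗ (no rhs in [3,3])
  i=3: ✗ (no rhs in [4,4])
  i=4: ✗ (no rhs in [5,5])
  i=5: ✓ (rhs at j=6; lhs holds on [5,5])
  i=6: ✗ (no rhs in [7,7])
  i=7: ✓ (rhs at j=8; lhs holds on [7,7])
  i=8: ✓ (rhs at j=9; lhs holds on [8,8])
Positions where it holds: {5, 7, 8} → 3.

3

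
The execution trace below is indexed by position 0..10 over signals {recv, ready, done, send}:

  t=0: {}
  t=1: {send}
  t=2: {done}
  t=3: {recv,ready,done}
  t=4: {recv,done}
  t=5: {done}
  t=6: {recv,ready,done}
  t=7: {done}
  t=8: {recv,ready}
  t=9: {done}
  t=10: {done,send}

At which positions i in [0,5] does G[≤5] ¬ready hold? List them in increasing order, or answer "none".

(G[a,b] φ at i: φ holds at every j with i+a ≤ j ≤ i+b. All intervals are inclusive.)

Evaluate at each i in [0,5]:
  i=0: ✗ (fails at j=3)
  i=1: ✗ (fails at j=3)
  i=2: ✗ (fails at j=3)
  i=3: ✗ (fails at j=3)
  i=4: ✗ (fails at j=6)
  i=5: ✗ (fails at j=6)

none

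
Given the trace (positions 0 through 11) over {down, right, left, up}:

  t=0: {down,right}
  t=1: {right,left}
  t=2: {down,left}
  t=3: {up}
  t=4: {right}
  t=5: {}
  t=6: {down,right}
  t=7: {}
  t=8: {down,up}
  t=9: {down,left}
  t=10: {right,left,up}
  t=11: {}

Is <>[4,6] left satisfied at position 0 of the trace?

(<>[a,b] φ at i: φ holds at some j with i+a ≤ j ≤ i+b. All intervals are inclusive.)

Check left at each j in [4,6]:
  j=4: false
  j=5: false
  j=6: false
No position in the window satisfies it → formula fails.

Does not hold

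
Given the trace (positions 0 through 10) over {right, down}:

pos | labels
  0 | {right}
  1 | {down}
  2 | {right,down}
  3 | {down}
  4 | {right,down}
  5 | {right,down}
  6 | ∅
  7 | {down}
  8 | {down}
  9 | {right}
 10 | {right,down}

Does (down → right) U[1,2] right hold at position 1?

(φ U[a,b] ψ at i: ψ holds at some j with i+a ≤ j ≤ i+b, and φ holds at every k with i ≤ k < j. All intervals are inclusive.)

Need some j in [2,3] with right, and (down → right) at every k in [1,j-1].
  j=2: right holds, but (down → right) fails at k=1 → not this j.
  j=3: right false.
No j in the window works → until fails.

No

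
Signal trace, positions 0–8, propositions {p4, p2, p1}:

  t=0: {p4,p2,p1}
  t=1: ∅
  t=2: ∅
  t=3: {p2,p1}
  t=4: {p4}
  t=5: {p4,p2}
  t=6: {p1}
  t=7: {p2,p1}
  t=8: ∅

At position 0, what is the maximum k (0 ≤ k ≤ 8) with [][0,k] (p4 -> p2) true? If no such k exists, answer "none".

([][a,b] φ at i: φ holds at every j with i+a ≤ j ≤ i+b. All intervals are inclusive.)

(p4 -> p2) must hold from j=0 onward; find where it first fails.
  j=0: holds
  j=1: holds
  j=2: holds
  j=3: holds
  j=4: fails
Holds on [0,3], so largest k = 3.

3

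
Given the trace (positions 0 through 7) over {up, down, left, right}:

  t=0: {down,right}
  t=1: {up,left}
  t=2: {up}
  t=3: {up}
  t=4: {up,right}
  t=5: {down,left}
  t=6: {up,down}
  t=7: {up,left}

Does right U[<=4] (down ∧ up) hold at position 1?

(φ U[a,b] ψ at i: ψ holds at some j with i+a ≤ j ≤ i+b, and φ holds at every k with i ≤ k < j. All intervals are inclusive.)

Need some j in [1,5] with (down ∧ up), and right at every k in [1,j-1].
  j=1: (down ∧ up) false.
  j=2: (down ∧ up) false.
  j=3: (down ∧ up) false.
  j=4: (down ∧ up) false.
  j=5: (down ∧ up) false.
No j in the window works → until fails.

No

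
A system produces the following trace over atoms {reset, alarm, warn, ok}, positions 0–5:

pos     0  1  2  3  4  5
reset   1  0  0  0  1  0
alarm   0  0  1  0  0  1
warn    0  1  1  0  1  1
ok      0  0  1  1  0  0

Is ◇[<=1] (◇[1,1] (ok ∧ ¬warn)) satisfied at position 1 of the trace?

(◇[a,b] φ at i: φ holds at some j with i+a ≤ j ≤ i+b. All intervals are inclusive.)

Check ◇[1,1] (ok ∧ ¬warn) at each j in [1,2]:
  j=1: fails (none in [2,2])
  j=2: holds (witness at 3)
Found at j=2 → formula holds.

Yes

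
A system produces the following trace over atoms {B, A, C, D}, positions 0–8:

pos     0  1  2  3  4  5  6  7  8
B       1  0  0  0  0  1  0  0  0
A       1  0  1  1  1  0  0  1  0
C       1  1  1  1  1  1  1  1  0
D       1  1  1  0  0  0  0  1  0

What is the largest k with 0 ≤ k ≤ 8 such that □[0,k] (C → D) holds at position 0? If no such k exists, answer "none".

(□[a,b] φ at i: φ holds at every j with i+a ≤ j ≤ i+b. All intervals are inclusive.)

(C → D) must hold from j=0 onward; find where it first fails.
  j=0: holds
  j=1: holds
  j=2: holds
  j=3: fails
Holds on [0,2], so largest k = 2.

2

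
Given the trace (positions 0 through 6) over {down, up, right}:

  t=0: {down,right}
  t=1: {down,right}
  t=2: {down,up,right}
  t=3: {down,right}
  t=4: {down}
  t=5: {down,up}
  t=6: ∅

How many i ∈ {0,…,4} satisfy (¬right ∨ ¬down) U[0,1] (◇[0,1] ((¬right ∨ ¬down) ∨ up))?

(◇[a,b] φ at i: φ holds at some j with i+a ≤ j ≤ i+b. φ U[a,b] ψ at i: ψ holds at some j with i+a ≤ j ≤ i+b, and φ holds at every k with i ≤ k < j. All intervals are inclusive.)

4

Evaluate at each i in [0,4]:
  i=0: ✗ (lhs fails at k=0 before rhs at j=1)
  i=1: ✓ (rhs at j=1)
  i=2: ✓ (rhs at j=2)
  i=3: ✓ (rhs at j=3)
  i=4: ✓ (rhs at j=4)
Positions where it holds: {1, 2, 3, 4} → 4.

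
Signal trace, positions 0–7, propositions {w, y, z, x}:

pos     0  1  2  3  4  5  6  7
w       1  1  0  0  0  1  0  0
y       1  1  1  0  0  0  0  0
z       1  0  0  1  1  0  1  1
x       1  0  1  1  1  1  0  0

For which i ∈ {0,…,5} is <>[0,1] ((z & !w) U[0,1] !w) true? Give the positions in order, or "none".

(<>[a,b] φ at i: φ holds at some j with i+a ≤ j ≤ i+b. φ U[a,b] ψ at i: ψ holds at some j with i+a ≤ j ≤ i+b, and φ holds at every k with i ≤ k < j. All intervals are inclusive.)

Evaluate at each i in [0,5]:
  i=0: ✗ (none in [0,1])
  i=1: ✓ (witness j=2)
  i=2: ✓ (witness j=2)
  i=3: ✓ (witness j=3)
  i=4: ✓ (witness j=4)
  i=5: ✓ (witness j=6)

1, 2, 3, 4, 5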